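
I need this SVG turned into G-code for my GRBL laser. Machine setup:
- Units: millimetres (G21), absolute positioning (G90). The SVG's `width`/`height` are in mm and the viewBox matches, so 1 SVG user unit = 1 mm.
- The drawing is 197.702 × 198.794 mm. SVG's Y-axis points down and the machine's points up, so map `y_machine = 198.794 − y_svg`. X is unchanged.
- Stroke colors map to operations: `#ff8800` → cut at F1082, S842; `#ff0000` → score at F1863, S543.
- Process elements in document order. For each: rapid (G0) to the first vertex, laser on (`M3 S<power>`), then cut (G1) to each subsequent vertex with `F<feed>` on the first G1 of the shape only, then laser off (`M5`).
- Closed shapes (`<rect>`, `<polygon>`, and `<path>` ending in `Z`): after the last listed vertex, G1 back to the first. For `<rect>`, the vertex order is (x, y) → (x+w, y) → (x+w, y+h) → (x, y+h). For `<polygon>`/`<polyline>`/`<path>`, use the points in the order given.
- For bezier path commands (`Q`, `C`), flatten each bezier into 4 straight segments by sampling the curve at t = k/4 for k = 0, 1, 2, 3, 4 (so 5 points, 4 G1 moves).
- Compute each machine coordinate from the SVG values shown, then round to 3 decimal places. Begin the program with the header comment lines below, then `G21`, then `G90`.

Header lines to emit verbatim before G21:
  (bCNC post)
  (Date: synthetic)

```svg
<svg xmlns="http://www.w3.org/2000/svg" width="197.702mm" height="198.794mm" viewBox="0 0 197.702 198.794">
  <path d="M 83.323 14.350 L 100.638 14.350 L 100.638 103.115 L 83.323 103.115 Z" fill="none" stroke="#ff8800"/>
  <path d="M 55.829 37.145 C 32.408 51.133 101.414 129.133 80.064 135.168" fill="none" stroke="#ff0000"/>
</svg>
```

(bCNC post)
(Date: synthetic)
G21
G90
G0 X83.323 Y184.444
M3 S842
G1 X100.638 Y184.444 F1082
G1 X100.638 Y95.679
G1 X83.323 Y95.679
G1 X83.323 Y184.444
M5
G0 X55.829 Y161.649
M3 S543
G1 X52.737 Y141.280 F1863
G1 X67.170 Y109.655
G1 X81.991 Y79.521
G1 X80.064 Y63.626
M5

viewBox `0 0 197.702 198.794` with mm width/height → 1 unit = 1 mm. Flip: y_m = 198.794 − y_svg.

**Shape 1** — `<path>` rectangle, stroke `#ff8800` → cut (S842, F1082). Machine vertices: (83.323,184.444) → (100.638,184.444) → (100.638,95.679) → (83.323,95.679) → (83.323,184.444). Closed: final G1 returns to the first vertex.

**Shape 2** — `<path>` cubic bezier, stroke `#ff0000` → score (S543, F1863). Control points (SVG): P0=(55.829,37.145), P1=(32.408,51.133), P2=(101.414,129.133), P3=(80.064,135.168); sampled at t=k/4. Machine vertices: (55.829,161.649) → (52.737,141.280) → (67.170,109.655) → (81.991,79.521) → (80.064,63.626). Open path.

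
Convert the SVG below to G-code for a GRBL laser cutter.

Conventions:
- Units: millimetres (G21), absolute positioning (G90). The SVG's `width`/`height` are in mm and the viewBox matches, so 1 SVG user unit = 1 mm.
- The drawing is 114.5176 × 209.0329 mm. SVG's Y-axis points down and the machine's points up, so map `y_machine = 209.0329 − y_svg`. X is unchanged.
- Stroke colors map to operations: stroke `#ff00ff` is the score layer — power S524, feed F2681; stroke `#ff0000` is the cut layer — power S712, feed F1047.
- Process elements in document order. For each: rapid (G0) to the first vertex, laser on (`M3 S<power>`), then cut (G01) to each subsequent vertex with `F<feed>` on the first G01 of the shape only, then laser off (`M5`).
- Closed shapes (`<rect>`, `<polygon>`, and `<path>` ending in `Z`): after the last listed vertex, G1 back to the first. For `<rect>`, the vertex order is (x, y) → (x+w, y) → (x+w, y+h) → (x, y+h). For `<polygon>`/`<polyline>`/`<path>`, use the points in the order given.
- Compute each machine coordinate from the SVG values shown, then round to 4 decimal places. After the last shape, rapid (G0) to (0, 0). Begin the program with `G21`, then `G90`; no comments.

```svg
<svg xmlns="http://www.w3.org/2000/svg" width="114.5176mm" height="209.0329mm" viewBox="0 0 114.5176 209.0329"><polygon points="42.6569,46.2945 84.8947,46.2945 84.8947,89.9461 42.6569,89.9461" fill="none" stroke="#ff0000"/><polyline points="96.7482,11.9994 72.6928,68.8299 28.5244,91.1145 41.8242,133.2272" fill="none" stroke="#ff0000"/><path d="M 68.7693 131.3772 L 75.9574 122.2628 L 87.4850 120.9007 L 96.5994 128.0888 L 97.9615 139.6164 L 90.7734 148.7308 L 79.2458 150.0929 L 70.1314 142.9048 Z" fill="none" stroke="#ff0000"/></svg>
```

Since the viewBox matches the mm dimensions, user units are millimetres directly. The only transform is the Y-flip y_m = 209.0329 − y_svg.

Shape 1 is a rectangle drawn with `<polygon>`. Its stroke #ff0000 means cut at S712, F1047. After flipping Y the toolpath is (42.6569,162.7384) → (84.8947,162.7384) → (84.8947,119.0868) → (42.6569,119.0868) → (42.6569,162.7384), returning to the start.

Shape 2 is a open polyline drawn with `<polyline>`. Its stroke #ff0000 means cut at S712, F1047. After flipping Y the toolpath is (96.7482,197.0335) → (72.6928,140.2030) → (28.5244,117.9184) → (41.8242,75.8057).

Shape 3 is a regular polygon drawn with `<path>`. Its stroke #ff0000 means cut at S712, F1047. After flipping Y the toolpath is (68.7693,77.6557) → (75.9574,86.7701) → (87.4850,88.1322) → (96.5994,80.9441) → (97.9615,69.4165) → (90.7734,60.3021) → (79.2458,58.9400) → (70.1314,66.1281) → (68.7693,77.6557), returning to the start.

G21
G90
G0 X42.6569 Y162.7384
M3 S712
G01 X84.8947 Y162.7384 F1047
G01 X84.8947 Y119.0868
G01 X42.6569 Y119.0868
G01 X42.6569 Y162.7384
M5
G0 X96.7482 Y197.0335
M3 S712
G01 X72.6928 Y140.2030 F1047
G01 X28.5244 Y117.9184
G01 X41.8242 Y75.8057
M5
G0 X68.7693 Y77.6557
M3 S712
G01 X75.9574 Y86.7701 F1047
G01 X87.4850 Y88.1322
G01 X96.5994 Y80.9441
G01 X97.9615 Y69.4165
G01 X90.7734 Y60.3021
G01 X79.2458 Y58.9400
G01 X70.1314 Y66.1281
G01 X68.7693 Y77.6557
M5
G0 X0.0000 Y0.0000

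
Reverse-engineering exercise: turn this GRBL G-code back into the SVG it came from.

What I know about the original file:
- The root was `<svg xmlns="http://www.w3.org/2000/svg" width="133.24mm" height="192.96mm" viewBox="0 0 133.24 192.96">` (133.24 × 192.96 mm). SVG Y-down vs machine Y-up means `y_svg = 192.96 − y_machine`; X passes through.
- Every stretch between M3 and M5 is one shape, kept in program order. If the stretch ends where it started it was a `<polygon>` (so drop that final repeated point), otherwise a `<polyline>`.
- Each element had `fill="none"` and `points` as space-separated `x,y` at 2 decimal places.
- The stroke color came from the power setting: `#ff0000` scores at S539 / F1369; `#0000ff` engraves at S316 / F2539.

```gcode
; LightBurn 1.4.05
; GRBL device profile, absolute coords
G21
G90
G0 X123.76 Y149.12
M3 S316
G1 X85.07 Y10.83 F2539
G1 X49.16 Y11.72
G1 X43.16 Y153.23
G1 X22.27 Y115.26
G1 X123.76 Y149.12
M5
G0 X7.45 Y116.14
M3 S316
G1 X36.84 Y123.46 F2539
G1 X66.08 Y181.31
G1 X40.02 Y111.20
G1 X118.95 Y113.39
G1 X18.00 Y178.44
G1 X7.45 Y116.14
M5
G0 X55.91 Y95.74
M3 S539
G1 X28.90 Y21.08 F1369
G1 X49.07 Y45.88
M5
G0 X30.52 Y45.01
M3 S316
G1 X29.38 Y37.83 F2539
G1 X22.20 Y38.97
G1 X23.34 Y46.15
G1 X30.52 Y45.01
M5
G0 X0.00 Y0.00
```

<svg xmlns="http://www.w3.org/2000/svg" width="133.24mm" height="192.96mm" viewBox="0 0 133.24 192.96">
  <polygon points="123.76,43.84 85.07,182.13 49.16,181.24 43.16,39.73 22.27,77.70" fill="none" stroke="#0000ff"/>
  <polygon points="7.45,76.82 36.84,69.50 66.08,11.65 40.02,81.76 118.95,79.57 18.00,14.52" fill="none" stroke="#0000ff"/>
  <polyline points="55.91,97.22 28.90,171.88 49.07,147.08" fill="none" stroke="#ff0000"/>
  <polygon points="30.52,147.95 29.38,155.13 22.20,153.99 23.34,146.81" fill="none" stroke="#0000ff"/>
</svg>

Each laser-on run becomes one SVG element. Flip Y back into SVG space with y_svg = 192.96 − y_machine.

Run 1: power S316 maps to stroke `#0000ff` (engrave). The run returns to its start, so emit a `<polygon>` with points (Y-flipped): 123.76,43.84 85.07,182.13 49.16,181.24 43.16,39.73 22.27,77.70.

Run 2: S316 ⇒ engrave layer `#0000ff`. The run returns to its start, so emit a `<polygon>` with points (Y-flipped): 7.45,76.82 36.84,69.50 66.08,11.65 40.02,81.76 118.95,79.57 18.00,14.52.

Run 3: power S539 maps to stroke `#ff0000` (score). The run is open, so emit a `<polyline>` with points (Y-flipped): 55.91,97.22 28.90,171.88 49.07,147.08.

Run 4: power S316 maps to stroke `#0000ff` (engrave). The run returns to its start, so emit a `<polygon>` with points (Y-flipped): 30.52,147.95 29.38,155.13 22.20,153.99 23.34,146.81.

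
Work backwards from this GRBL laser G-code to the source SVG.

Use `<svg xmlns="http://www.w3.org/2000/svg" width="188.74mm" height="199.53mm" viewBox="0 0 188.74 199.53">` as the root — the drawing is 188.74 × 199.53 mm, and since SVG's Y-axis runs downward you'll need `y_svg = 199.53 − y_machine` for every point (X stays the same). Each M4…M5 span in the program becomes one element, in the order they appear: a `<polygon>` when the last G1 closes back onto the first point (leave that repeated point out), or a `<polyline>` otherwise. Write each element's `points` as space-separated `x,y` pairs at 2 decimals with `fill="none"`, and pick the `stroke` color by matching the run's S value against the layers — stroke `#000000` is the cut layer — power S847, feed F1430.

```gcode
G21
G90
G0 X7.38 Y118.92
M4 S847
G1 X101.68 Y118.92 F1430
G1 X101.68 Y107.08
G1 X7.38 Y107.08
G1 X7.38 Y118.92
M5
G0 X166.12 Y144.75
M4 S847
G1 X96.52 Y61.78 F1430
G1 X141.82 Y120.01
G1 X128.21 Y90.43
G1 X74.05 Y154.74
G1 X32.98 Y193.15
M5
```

Machine Y-up, SVG Y-down with viewBox height 199.53, so y_svg = 199.53 − y_machine; X carries over. Every run uses S847, so all elements get stroke `#000000` (cut).

Run 1: The run returns to its start, so emit a `<polygon>` with points (Y-flipped): 7.38,80.61 101.68,80.61 101.68,92.45 7.38,92.45.

Run 2: The run is open, so emit a `<polyline>` with points (Y-flipped): 166.12,54.78 96.52,137.75 141.82,79.52 128.21,109.10 74.05,44.79 32.98,6.38.

<svg xmlns="http://www.w3.org/2000/svg" width="188.74mm" height="199.53mm" viewBox="0 0 188.74 199.53">
  <polygon points="7.38,80.61 101.68,80.61 101.68,92.45 7.38,92.45" fill="none" stroke="#000000"/>
  <polyline points="166.12,54.78 96.52,137.75 141.82,79.52 128.21,109.10 74.05,44.79 32.98,6.38" fill="none" stroke="#000000"/>
</svg>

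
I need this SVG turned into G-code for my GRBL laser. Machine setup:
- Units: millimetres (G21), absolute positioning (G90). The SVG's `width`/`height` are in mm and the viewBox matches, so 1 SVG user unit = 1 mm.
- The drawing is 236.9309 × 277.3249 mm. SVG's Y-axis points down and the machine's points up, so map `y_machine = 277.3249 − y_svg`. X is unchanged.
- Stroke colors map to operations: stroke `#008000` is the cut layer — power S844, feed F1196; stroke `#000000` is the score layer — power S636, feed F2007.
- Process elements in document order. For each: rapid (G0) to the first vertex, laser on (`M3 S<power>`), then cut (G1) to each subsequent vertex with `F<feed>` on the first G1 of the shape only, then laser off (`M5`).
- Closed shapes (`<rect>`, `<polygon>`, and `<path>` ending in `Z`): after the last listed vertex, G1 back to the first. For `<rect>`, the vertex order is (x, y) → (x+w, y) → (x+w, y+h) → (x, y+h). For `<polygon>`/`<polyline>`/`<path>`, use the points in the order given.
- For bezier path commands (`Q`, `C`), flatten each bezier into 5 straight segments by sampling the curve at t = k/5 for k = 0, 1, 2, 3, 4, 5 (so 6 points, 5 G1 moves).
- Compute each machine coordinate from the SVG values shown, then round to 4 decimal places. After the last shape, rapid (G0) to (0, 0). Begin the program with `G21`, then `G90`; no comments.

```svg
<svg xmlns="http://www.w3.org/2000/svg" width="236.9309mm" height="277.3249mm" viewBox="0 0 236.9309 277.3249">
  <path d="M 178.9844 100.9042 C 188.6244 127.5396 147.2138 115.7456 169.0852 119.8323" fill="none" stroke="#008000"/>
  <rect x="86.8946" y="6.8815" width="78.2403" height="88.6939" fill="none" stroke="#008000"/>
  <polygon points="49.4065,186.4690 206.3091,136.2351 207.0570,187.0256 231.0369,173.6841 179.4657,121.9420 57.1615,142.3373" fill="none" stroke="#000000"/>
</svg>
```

Since the viewBox matches the mm dimensions, user units are millimetres directly. The only transform is the Y-flip y_m = 277.3249 − y_svg.

Shape 1 is a cubic bezier drawn with `<path>`. Its stroke #008000 means cut at S844, F1196. After flipping Y the toolpath is (178.9844,176.4207) → (179.5570,164.6165) → (173.3654,159.4285) → (165.8976,158.2498) → (162.6415,158.4734) → (169.0852,157.4926).

Shape 2 is a rectangle drawn with `<rect>`. Its stroke #008000 means cut at S844, F1196. After flipping Y the toolpath is (86.8946,270.4434) → (165.1349,270.4434) → (165.1349,181.7495) → (86.8946,181.7495) → (86.8946,270.4434), returning to the start.

Shape 3 is a closed polygon drawn with `<polygon>`. Its stroke #000000 means score at S636, F2007. After flipping Y the toolpath is (49.4065,90.8559) → (206.3091,141.0898) → (207.0570,90.2993) → (231.0369,103.6408) → (179.4657,155.3829) → (57.1615,134.9876) → (49.4065,90.8559), returning to the start.

G21
G90
G0 X178.9844 Y176.4207
M3 S844
G1 X179.5570 Y164.6165 F1196
G1 X173.3654 Y159.4285
G1 X165.8976 Y158.2498
G1 X162.6415 Y158.4734
G1 X169.0852 Y157.4926
M5
G0 X86.8946 Y270.4434
M3 S844
G1 X165.1349 Y270.4434 F1196
G1 X165.1349 Y181.7495
G1 X86.8946 Y181.7495
G1 X86.8946 Y270.4434
M5
G0 X49.4065 Y90.8559
M3 S636
G1 X206.3091 Y141.0898 F2007
G1 X207.0570 Y90.2993
G1 X231.0369 Y103.6408
G1 X179.4657 Y155.3829
G1 X57.1615 Y134.9876
G1 X49.4065 Y90.8559
M5
G0 X0.0000 Y0.0000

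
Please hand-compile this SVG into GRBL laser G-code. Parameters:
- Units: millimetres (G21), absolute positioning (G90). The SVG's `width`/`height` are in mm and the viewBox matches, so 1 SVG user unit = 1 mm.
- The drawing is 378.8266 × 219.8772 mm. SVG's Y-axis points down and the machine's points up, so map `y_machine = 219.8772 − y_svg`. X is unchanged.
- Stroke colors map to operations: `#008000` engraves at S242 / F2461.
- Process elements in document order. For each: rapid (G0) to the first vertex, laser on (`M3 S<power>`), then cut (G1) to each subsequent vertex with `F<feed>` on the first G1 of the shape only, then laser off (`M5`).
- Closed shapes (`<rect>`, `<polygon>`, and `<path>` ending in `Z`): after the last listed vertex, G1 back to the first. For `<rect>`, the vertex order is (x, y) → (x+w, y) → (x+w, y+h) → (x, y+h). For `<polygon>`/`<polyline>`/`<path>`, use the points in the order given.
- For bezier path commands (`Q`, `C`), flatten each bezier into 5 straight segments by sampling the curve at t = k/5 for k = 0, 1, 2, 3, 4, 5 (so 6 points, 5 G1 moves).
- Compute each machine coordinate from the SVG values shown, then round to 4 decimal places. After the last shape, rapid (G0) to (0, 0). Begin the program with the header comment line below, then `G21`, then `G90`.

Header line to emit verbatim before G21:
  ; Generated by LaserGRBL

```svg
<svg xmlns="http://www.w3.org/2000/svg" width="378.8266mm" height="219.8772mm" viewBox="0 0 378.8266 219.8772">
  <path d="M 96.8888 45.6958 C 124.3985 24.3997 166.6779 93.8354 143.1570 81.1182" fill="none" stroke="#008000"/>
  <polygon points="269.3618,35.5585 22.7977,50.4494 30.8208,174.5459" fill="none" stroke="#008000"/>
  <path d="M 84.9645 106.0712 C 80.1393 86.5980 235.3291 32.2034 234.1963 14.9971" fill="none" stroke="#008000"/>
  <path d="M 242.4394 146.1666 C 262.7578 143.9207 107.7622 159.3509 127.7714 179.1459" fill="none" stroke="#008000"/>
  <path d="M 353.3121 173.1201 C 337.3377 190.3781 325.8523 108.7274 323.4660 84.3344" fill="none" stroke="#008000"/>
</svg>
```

; Generated by LaserGRBL
G21
G90
G0 X96.8888 Y174.1814
M3 S242
G1 X114.5224 Y177.4543 F2461
G1 X131.8334 Y167.2501
G1 X144.9544 Y151.8671
G1 X150.0181 Y139.6040
G1 X143.1570 Y138.7590
M5
G0 X269.3618 Y184.3187
M3 S242
G1 X22.7977 Y169.4278 F2461
G1 X30.8208 Y45.3313
G1 X269.3618 Y184.3187
M5
G0 X84.9645 Y113.8060
M3 S242
G1 X98.7405 Y129.1036 F2461
G1 X135.7359 Y149.3211
G1 X180.7664 Y170.9972
G1 X218.6480 Y190.6706
G1 X234.1963 Y204.8801
M5
G0 X242.4394 Y73.7106
M3 S242
G1 X236.3953 Y73.0435 F2461
G1 X205.0912 Y68.7731
G1 X165.3423 Y61.5383
G1 X133.9639 Y51.9780
G1 X127.7714 Y40.7313
M5
G0 X353.3121 Y46.7571
M3 S242
G1 X344.3030 Y47.0220 F2461
G1 X336.5926 Y63.5290
G1 X330.4021 Y88.7822
G1 X325.9528 Y115.2854
G1 X323.4660 Y135.5428
M5
G0 X0.0000 Y0.0000

Since the viewBox matches the mm dimensions, user units are millimetres directly. The only transform is the Y-flip y_m = 219.8772 − y_svg.

Shape 1 is a cubic bezier drawn with `<path>`. Its stroke #008000 means engrave at S242, F2461. After flipping Y the toolpath is (96.8888,174.1814) → (114.5224,177.4543) → (131.8334,167.2501) → (144.9544,151.8671) → (150.0181,139.6040) → (143.1570,138.7590).

Shape 2 is a closed polygon drawn with `<polygon>`. Its stroke #008000 means engrave at S242, F2461. After flipping Y the toolpath is (269.3618,184.3187) → (22.7977,169.4278) → (30.8208,45.3313) → (269.3618,184.3187), returning to the start.

Shape 3 is a cubic bezier drawn with `<path>`. Its stroke #008000 means engrave at S242, F2461. After flipping Y the toolpath is (84.9645,113.8060) → (98.7405,129.1036) → (135.7359,149.3211) → (180.7664,170.9972) → (218.6480,190.6706) → (234.1963,204.8801).

Shape 4 is a cubic bezier drawn with `<path>`. Its stroke #008000 means engrave at S242, F2461. After flipping Y the toolpath is (242.4394,73.7106) → (236.3953,73.0435) → (205.0912,68.7731) → (165.3423,61.5383) → (133.9639,51.9780) → (127.7714,40.7313).

Shape 5 is a cubic bezier drawn with `<path>`. Its stroke #008000 means engrave at S242, F2461. After flipping Y the toolpath is (353.3121,46.7571) → (344.3030,47.0220) → (336.5926,63.5290) → (330.4021,88.7822) → (325.9528,115.2854) → (323.4660,135.5428).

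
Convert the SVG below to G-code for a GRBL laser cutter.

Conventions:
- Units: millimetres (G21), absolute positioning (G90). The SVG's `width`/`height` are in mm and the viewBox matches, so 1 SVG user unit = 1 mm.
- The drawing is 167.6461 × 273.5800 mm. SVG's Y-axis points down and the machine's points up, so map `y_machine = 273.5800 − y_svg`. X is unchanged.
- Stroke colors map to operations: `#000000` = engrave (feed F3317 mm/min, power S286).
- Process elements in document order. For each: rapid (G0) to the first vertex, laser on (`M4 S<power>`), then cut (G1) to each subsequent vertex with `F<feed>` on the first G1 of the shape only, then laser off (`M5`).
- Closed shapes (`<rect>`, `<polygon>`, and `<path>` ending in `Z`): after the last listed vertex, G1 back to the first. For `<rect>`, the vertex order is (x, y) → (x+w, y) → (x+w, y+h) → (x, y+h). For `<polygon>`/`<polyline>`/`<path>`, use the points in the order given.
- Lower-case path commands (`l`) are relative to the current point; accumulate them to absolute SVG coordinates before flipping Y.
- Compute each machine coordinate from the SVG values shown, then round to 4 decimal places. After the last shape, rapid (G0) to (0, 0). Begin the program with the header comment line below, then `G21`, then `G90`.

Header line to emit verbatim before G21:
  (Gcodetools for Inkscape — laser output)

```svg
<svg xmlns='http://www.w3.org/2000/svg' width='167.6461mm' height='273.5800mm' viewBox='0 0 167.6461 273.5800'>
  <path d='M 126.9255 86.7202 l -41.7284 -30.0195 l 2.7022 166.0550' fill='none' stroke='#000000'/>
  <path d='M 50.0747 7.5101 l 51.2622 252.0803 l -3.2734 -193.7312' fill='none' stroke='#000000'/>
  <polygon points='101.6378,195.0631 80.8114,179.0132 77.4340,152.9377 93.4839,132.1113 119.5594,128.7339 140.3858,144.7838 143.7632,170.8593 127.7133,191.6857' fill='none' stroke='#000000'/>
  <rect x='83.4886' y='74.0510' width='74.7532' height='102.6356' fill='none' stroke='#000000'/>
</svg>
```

1 u = 1 mm; y_m = 273.5800 − y.

[1] `<path>` open polyline, #000000→engrave S286 F3317: (126.9255,186.8598) → (85.1971,216.8793) → (87.8993,50.8243)

[2] `<path>` open polyline, #000000→engrave S286 F3317: (50.0747,266.0699) → (101.3369,13.9896) → (98.0635,207.7208)

[3] `<polygon>` regular polygon, #000000→engrave S286 F3317: (101.6378,78.5169) → (80.8114,94.5668) → (77.4340,120.6423) → (93.4839,141.4687) → (119.5594,144.8461) → (140.3858,128.7962) → (143.7632,102.7207) → (127.7133,81.8943) → (101.6378,78.5169) (closed)

[4] `<rect>` rectangle, #000000→engrave S286 F3317: (83.4886,199.5290) → (158.2418,199.5290) → (158.2418,96.8934) → (83.4886,96.8934) → (83.4886,199.5290) (closed)

(Gcodetools for Inkscape — laser output)
G21
G90
G0 X126.9255 Y186.8598
M4 S286
G1 X85.1971 Y216.8793 F3317
G1 X87.8993 Y50.8243
M5
G0 X50.0747 Y266.0699
M4 S286
G1 X101.3369 Y13.9896 F3317
G1 X98.0635 Y207.7208
M5
G0 X101.6378 Y78.5169
M4 S286
G1 X80.8114 Y94.5668 F3317
G1 X77.4340 Y120.6423
G1 X93.4839 Y141.4687
G1 X119.5594 Y144.8461
G1 X140.3858 Y128.7962
G1 X143.7632 Y102.7207
G1 X127.7133 Y81.8943
G1 X101.6378 Y78.5169
M5
G0 X83.4886 Y199.5290
M4 S286
G1 X158.2418 Y199.5290 F3317
G1 X158.2418 Y96.8934
G1 X83.4886 Y96.8934
G1 X83.4886 Y199.5290
M5
G0 X0.0000 Y0.0000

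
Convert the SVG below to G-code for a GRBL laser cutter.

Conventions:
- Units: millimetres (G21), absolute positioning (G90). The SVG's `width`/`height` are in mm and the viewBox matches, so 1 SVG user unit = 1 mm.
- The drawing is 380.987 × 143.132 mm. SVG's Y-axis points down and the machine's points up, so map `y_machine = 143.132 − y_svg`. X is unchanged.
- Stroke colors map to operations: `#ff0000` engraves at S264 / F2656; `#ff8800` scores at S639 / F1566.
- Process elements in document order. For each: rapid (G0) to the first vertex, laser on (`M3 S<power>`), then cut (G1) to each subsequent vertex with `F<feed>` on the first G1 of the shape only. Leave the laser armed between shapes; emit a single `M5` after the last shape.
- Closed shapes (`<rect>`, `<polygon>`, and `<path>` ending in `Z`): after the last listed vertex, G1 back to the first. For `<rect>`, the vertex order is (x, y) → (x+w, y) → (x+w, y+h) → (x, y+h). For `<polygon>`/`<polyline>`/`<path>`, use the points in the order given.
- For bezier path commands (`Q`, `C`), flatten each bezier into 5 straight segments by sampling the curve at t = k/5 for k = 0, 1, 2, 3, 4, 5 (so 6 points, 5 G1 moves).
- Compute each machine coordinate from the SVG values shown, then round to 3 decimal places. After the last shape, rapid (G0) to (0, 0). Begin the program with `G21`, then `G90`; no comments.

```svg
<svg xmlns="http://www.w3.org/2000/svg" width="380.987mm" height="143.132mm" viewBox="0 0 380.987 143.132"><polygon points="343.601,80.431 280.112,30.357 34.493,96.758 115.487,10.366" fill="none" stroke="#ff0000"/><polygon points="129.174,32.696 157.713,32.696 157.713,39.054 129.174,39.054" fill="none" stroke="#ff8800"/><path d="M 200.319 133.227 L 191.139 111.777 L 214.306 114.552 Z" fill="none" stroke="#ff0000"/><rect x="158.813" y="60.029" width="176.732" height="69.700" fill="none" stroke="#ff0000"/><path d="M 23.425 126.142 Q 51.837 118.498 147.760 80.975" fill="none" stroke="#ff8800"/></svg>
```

Since the viewBox matches the mm dimensions, user units are millimetres directly. The only transform is the Y-flip y_m = 143.132 − y_svg.

Shape 1 is a closed polygon drawn with `<polygon>`. Its stroke #ff0000 means engrave at S264, F2656. After flipping Y the toolpath is (343.601,62.701) → (280.112,112.775) → (34.493,46.374) → (115.487,132.766) → (343.601,62.701), returning to the start.

Shape 2 is a rectangle drawn with `<polygon>`. Its stroke #ff8800 means score at S639, F1566. After flipping Y the toolpath is (129.174,110.436) → (157.713,110.436) → (157.713,104.078) → (129.174,104.078) → (129.174,110.436), returning to the start.

Shape 3 is a regular polygon drawn with `<path>`. Its stroke #ff0000 means engrave at S264, F2656. After flipping Y the toolpath is (200.319,9.905) → (191.139,31.355) → (214.306,28.580) → (200.319,9.905), returning to the start.

Shape 4 is a rectangle drawn with `<rect>`. Its stroke #ff0000 means engrave at S264, F2656. After flipping Y the toolpath is (158.813,83.103) → (335.545,83.103) → (335.545,13.403) → (158.813,13.403) → (158.813,83.103), returning to the start.

Shape 5 is a quadratic bezier drawn with `<path>`. Its stroke #ff8800 means score at S639, F1566. After flipping Y the toolpath is (23.425,16.990) → (37.490,21.243) → (56.956,27.886) → (81.823,36.919) → (112.091,48.343) → (147.760,62.157).

G21
G90
G0 X343.601 Y62.701
M3 S264
G1 X280.112 Y112.775 F2656
G1 X34.493 Y46.374
G1 X115.487 Y132.766
G1 X343.601 Y62.701
G0 X129.174 Y110.436
M3 S639
G1 X157.713 Y110.436 F1566
G1 X157.713 Y104.078
G1 X129.174 Y104.078
G1 X129.174 Y110.436
G0 X200.319 Y9.905
M3 S264
G1 X191.139 Y31.355 F2656
G1 X214.306 Y28.580
G1 X200.319 Y9.905
G0 X158.813 Y83.103
M3 S264
G1 X335.545 Y83.103 F2656
G1 X335.545 Y13.403
G1 X158.813 Y13.403
G1 X158.813 Y83.103
G0 X23.425 Y16.990
M3 S639
G1 X37.490 Y21.243 F1566
G1 X56.956 Y27.886
G1 X81.823 Y36.919
G1 X112.091 Y48.343
G1 X147.760 Y62.157
M5
G0 X0.000 Y0.000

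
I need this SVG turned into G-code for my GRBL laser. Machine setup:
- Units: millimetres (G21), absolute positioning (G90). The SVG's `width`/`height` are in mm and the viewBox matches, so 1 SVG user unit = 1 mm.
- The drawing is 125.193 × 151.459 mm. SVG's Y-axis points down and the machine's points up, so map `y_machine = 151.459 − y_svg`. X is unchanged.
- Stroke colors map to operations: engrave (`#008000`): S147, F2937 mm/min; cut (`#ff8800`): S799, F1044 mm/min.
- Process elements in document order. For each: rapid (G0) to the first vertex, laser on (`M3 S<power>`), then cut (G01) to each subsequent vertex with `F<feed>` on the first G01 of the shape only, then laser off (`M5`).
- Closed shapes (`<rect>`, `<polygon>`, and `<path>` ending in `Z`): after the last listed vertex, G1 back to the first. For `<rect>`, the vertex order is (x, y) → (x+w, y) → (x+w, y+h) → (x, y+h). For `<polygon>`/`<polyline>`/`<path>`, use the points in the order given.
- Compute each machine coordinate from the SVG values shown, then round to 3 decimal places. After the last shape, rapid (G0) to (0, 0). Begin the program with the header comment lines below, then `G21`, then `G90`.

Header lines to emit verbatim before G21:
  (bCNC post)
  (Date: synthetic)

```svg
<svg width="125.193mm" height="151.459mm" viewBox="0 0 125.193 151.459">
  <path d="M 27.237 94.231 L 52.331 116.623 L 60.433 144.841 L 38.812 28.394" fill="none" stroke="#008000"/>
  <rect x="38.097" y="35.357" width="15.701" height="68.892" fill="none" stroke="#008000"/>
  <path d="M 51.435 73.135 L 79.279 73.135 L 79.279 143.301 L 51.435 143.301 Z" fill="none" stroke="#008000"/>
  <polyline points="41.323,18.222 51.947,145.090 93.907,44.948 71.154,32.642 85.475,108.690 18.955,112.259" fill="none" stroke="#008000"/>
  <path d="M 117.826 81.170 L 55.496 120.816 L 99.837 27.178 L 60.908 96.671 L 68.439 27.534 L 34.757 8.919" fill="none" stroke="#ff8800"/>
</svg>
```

(bCNC post)
(Date: synthetic)
G21
G90
G0 X27.237 Y57.228
M3 S147
G01 X52.331 Y34.836 F2937
G01 X60.433 Y6.618
G01 X38.812 Y123.065
M5
G0 X38.097 Y116.102
M3 S147
G01 X53.798 Y116.102 F2937
G01 X53.798 Y47.210
G01 X38.097 Y47.210
G01 X38.097 Y116.102
M5
G0 X51.435 Y78.324
M3 S147
G01 X79.279 Y78.324 F2937
G01 X79.279 Y8.158
G01 X51.435 Y8.158
G01 X51.435 Y78.324
M5
G0 X41.323 Y133.237
M3 S147
G01 X51.947 Y6.369 F2937
G01 X93.907 Y106.511
G01 X71.154 Y118.817
G01 X85.475 Y42.769
G01 X18.955 Y39.200
M5
G0 X117.826 Y70.289
M3 S799
G01 X55.496 Y30.643 F1044
G01 X99.837 Y124.281
G01 X60.908 Y54.788
G01 X68.439 Y123.925
G01 X34.757 Y142.540
M5
G0 X0.000 Y0.000

viewBox `0 0 125.193 151.459` with mm width/height → 1 unit = 1 mm. Flip: y_m = 151.459 − y_svg.

**Shape 1** — `<path>` open polyline, stroke `#008000` → engrave (S147, F2937). Machine vertices: (27.237,57.228) → (52.331,34.836) → (60.433,6.618) → (38.812,123.065). Open path.

**Shape 2** — `<rect>` rectangle, stroke `#008000` → engrave (S147, F2937). Machine vertices: (38.097,116.102) → (53.798,116.102) → (53.798,47.210) → (38.097,47.210) → (38.097,116.102). Closed: final G1 returns to the first vertex.

**Shape 3** — `<path>` rectangle, stroke `#008000` → engrave (S147, F2937). Machine vertices: (51.435,78.324) → (79.279,78.324) → (79.279,8.158) → (51.435,8.158) → (51.435,78.324). Closed: final G1 returns to the first vertex.

**Shape 4** — `<polyline>` open polyline, stroke `#008000` → engrave (S147, F2937). Machine vertices: (41.323,133.237) → (51.947,6.369) → (93.907,106.511) → (71.154,118.817) → (85.475,42.769) → (18.955,39.200). Open path.

**Shape 5** — `<path>` open polyline, stroke `#ff8800` → cut (S799, F1044). Machine vertices: (117.826,70.289) → (55.496,30.643) → (99.837,124.281) → (60.908,54.788) → (68.439,123.925) → (34.757,142.540). Open path.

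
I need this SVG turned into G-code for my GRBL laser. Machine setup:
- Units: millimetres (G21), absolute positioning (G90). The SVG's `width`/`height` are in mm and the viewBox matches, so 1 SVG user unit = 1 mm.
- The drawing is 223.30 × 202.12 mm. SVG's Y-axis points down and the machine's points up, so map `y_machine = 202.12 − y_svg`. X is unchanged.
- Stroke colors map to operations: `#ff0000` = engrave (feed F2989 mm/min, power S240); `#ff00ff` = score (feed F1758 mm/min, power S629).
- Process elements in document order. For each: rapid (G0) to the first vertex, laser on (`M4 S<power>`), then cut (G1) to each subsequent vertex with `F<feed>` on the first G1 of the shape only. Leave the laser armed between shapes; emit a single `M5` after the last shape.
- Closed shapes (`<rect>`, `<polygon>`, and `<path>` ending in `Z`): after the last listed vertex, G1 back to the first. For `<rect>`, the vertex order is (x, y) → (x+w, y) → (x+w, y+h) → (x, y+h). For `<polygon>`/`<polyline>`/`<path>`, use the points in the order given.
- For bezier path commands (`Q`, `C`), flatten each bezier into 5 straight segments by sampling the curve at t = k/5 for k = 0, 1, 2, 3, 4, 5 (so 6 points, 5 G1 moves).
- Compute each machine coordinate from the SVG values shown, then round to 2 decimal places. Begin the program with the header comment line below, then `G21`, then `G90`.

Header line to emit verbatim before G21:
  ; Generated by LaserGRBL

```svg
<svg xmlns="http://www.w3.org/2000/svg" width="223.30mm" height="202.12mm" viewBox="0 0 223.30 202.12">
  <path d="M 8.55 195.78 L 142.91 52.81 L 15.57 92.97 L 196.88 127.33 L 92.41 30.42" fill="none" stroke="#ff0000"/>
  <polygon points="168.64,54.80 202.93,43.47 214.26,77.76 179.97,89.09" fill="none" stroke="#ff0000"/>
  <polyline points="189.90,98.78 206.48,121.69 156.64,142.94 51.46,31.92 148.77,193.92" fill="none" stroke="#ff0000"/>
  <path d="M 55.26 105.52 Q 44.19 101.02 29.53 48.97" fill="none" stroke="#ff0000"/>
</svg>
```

1 u = 1 mm; y_m = 202.12 − y.

[1] `<path>` open polyline, #ff0000→engrave S240 F2989: (8.55,6.34) → (142.91,149.31) → (15.57,109.15) → (196.88,74.79) → (92.41,171.70)

[2] `<polygon>` regular polygon, #ff0000→engrave S240 F2989: (168.64,147.32) → (202.93,158.65) → (214.26,124.36) → (179.97,113.03) → (168.64,147.32) (closed)

[3] `<polyline>` open polyline, #ff0000→engrave S240 F2989: (189.90,103.34) → (206.48,80.43) → (156.64,59.18) → (51.46,170.20) → (148.77,8.20)

[4] `<path>` quadratic bezier, #ff0000→engrave S240 F2989: (55.26,96.60) → (50.69,100.30) → (45.83,107.81) → (40.68,119.12) → (35.25,134.23) → (29.53,153.15)

; Generated by LaserGRBL
G21
G90
G0 X8.55 Y6.34
M4 S240
G1 X142.91 Y149.31 F2989
G1 X15.57 Y109.15
G1 X196.88 Y74.79
G1 X92.41 Y171.70
G0 X168.64 Y147.32
M4 S240
G1 X202.93 Y158.65 F2989
G1 X214.26 Y124.36
G1 X179.97 Y113.03
G1 X168.64 Y147.32
G0 X189.90 Y103.34
M4 S240
G1 X206.48 Y80.43 F2989
G1 X156.64 Y59.18
G1 X51.46 Y170.20
G1 X148.77 Y8.20
G0 X55.26 Y96.60
M4 S240
G1 X50.69 Y100.30 F2989
G1 X45.83 Y107.81
G1 X40.68 Y119.12
G1 X35.25 Y134.23
G1 X29.53 Y153.15
M5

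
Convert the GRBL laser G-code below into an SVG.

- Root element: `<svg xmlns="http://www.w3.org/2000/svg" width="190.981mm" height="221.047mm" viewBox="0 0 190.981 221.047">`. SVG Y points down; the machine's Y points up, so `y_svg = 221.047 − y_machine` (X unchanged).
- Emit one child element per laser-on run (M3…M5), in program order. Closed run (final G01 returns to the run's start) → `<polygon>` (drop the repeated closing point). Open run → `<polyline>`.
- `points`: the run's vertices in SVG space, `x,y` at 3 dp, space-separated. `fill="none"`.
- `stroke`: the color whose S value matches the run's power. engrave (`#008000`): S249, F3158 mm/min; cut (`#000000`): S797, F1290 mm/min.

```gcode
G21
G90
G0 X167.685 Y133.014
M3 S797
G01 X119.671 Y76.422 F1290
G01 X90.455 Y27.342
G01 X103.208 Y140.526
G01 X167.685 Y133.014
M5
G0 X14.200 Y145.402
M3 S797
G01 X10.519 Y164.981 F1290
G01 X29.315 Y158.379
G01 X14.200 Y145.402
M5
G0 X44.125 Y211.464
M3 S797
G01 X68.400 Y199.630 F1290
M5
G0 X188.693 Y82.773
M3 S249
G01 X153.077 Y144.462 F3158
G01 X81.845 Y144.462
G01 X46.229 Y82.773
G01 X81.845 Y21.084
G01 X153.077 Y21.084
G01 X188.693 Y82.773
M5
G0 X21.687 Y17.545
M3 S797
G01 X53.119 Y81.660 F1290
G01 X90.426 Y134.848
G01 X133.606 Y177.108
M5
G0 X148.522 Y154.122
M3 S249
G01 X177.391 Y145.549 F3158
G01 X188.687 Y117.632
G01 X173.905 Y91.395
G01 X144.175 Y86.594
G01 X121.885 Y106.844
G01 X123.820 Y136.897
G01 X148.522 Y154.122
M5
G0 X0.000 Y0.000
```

<svg xmlns="http://www.w3.org/2000/svg" width="190.981mm" height="221.047mm" viewBox="0 0 190.981 221.047">
  <polygon points="167.685,88.033 119.671,144.625 90.455,193.705 103.208,80.521" fill="none" stroke="#000000"/>
  <polygon points="14.200,75.645 10.519,56.066 29.315,62.668" fill="none" stroke="#000000"/>
  <polyline points="44.125,9.583 68.400,21.417" fill="none" stroke="#000000"/>
  <polygon points="188.693,138.274 153.077,76.585 81.845,76.585 46.229,138.274 81.845,199.963 153.077,199.963" fill="none" stroke="#008000"/>
  <polyline points="21.687,203.502 53.119,139.387 90.426,86.199 133.606,43.939" fill="none" stroke="#000000"/>
  <polygon points="148.522,66.925 177.391,75.498 188.687,103.415 173.905,129.652 144.175,134.453 121.885,114.203 123.820,84.150" fill="none" stroke="#008000"/>
</svg>

Machine Y-up, SVG Y-down with viewBox height 221.047, so y_svg = 221.047 − y_machine; X carries over.

Run 1: S797 ⇒ cut layer `#000000`. The run returns to its start, so emit a `<polygon>` with points (Y-flipped): 167.685,88.033 119.671,144.625 90.455,193.705 103.208,80.521.

Run 2: S797 ⇒ cut layer `#000000`. The run returns to its start, so emit a `<polygon>` with points (Y-flipped): 14.200,75.645 10.519,56.066 29.315,62.668.

Run 3: the run's S797 means `#000000` (cut). The run is open, so emit a `<polyline>` with points (Y-flipped): 44.125,9.583 68.400,21.417.

Run 4: S249 ⇒ engrave layer `#008000`. The run returns to its start, so emit a `<polygon>` with points (Y-flipped): 188.693,138.274 153.077,76.585 81.845,76.585 46.229,138.274 81.845,199.963 153.077,199.963.

Run 5: the run's S797 means `#000000` (cut). The run is open, so emit a `<polyline>` with points (Y-flipped): 21.687,203.502 53.119,139.387 90.426,86.199 133.606,43.939.

Run 6: the run's S249 means `#008000` (engrave). The run returns to its start, so emit a `<polygon>` with points (Y-flipped): 148.522,66.925 177.391,75.498 188.687,103.415 173.905,129.652 144.175,134.453 121.885,114.203 123.820,84.150.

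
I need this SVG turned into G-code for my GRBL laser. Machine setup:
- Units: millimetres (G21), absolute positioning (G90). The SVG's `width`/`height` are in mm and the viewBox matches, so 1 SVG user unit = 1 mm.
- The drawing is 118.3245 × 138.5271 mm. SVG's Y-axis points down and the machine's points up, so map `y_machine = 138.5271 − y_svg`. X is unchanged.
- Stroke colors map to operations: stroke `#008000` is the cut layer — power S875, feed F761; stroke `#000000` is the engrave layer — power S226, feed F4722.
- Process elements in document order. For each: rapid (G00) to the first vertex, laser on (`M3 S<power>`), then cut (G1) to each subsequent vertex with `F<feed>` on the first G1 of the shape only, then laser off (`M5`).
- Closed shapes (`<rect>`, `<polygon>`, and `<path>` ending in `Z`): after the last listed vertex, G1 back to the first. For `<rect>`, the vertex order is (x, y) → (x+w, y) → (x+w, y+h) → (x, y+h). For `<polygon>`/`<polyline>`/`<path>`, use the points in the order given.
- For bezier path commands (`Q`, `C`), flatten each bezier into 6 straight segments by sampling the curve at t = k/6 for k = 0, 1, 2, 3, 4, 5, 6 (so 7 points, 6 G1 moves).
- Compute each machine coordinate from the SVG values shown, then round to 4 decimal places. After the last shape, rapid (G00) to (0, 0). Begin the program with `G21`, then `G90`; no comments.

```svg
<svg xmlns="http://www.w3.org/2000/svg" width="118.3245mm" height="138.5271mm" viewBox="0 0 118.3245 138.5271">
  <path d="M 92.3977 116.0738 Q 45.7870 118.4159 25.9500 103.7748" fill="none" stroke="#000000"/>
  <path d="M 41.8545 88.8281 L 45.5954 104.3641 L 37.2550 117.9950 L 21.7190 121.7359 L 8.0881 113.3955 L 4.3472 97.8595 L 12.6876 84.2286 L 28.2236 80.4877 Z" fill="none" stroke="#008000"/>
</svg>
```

G21
G90
G00 X92.3977 Y22.4533
M3 S226
G1 X77.6045 Y22.1444 F4722
G1 X64.2988 Y22.7789
G1 X52.4804 Y24.3570
G1 X42.1495 Y26.8786
G1 X33.3060 Y30.3437
G1 X25.9500 Y34.7523
M5
G00 X41.8545 Y49.6990
M3 S875
G1 X45.5954 Y34.1630 F761
G1 X37.2550 Y20.5321
G1 X21.7190 Y16.7912
G1 X8.0881 Y25.1316
G1 X4.3472 Y40.6676
G1 X12.6876 Y54.2985
G1 X28.2236 Y58.0394
G1 X41.8545 Y49.6990
M5
G00 X0.0000 Y0.0000

Since the viewBox matches the mm dimensions, user units are millimetres directly. The only transform is the Y-flip y_m = 138.5271 − y_svg.

Shape 1 is a quadratic bezier drawn with `<path>`. Its stroke #000000 means engrave at S226, F4722. After flipping Y the toolpath is (92.3977,22.4533) → (77.6045,22.1444) → (64.2988,22.7789) → (52.4804,24.3570) → (42.1495,26.8786) → (33.3060,30.3437) → (25.9500,34.7523).

Shape 2 is a regular polygon drawn with `<path>`. Its stroke #008000 means cut at S875, F761. After flipping Y the toolpath is (41.8545,49.6990) → (45.5954,34.1630) → (37.2550,20.5321) → (21.7190,16.7912) → (8.0881,25.1316) → (4.3472,40.6676) → (12.6876,54.2985) → (28.2236,58.0394) → (41.8545,49.6990), returning to the start.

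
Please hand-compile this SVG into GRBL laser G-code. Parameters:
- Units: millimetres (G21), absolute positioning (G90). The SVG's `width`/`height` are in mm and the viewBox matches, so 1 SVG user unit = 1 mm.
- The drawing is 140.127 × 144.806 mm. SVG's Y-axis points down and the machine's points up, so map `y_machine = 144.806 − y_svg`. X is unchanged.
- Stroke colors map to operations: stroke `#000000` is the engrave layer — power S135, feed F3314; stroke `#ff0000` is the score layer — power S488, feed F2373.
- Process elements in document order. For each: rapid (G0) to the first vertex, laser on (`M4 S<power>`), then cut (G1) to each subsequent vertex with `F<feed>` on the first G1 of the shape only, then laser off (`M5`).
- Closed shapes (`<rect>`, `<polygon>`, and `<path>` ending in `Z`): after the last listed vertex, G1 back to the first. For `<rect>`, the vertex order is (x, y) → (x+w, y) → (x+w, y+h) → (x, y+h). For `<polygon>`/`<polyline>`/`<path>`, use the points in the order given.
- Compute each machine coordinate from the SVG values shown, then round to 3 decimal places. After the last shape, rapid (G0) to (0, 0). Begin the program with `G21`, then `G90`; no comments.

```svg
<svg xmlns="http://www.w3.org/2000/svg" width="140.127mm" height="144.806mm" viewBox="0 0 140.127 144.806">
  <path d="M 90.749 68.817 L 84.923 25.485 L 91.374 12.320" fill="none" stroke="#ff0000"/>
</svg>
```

G21
G90
G0 X90.749 Y75.989
M4 S488
G1 X84.923 Y119.321 F2373
G1 X91.374 Y132.486
M5
G0 X0.000 Y0.000

Since the viewBox matches the mm dimensions, user units are millimetres directly. The only transform is the Y-flip y_m = 144.806 − y_svg.

Shape 1 is a open polyline drawn with `<path>`. Its stroke #ff0000 means score at S488, F2373. After flipping Y the toolpath is (90.749,75.989) → (84.923,119.321) → (91.374,132.486).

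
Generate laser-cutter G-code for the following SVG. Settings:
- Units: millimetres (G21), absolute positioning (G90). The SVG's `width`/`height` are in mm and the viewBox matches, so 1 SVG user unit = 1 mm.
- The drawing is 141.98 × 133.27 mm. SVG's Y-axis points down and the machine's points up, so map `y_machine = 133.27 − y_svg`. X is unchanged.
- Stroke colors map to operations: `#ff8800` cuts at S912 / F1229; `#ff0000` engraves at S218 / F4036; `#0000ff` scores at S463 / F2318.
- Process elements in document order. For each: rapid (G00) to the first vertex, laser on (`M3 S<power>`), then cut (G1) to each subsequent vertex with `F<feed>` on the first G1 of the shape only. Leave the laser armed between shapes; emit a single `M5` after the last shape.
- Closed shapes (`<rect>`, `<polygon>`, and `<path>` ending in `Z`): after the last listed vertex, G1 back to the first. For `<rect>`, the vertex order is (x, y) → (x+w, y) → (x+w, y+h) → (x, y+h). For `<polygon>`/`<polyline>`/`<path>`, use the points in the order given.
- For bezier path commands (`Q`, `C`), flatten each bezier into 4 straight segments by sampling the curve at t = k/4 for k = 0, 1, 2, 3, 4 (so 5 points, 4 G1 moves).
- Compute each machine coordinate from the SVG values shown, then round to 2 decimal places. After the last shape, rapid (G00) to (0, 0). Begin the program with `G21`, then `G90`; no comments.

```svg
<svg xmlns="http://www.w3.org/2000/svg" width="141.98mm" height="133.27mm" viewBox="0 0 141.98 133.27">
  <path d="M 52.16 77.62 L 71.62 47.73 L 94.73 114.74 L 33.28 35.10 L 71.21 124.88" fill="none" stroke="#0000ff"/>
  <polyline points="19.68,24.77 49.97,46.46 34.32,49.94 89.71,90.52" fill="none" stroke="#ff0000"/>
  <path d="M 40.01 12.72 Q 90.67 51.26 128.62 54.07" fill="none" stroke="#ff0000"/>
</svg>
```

G21
G90
G00 X52.16 Y55.65
M3 S463
G1 X71.62 Y85.54 F2318
G1 X94.73 Y18.53
G1 X33.28 Y98.17
G1 X71.21 Y8.39
G00 X19.68 Y108.50
M3 S218
G1 X49.97 Y86.81 F4036
G1 X34.32 Y83.33
G1 X89.71 Y42.75
G00 X40.01 Y120.55
M3 S218
G1 X64.55 Y103.51 F4036
G1 X87.49 Y90.94
G1 X108.85 Y82.84
G1 X128.62 Y79.20
M5
G00 X0.00 Y0.00

viewBox `0 0 141.98 133.27` with mm width/height → 1 unit = 1 mm. Flip: y_m = 133.27 − y_svg.

**Shape 1** — `<path>` open polyline, stroke `#0000ff` → score (S463, F2318). Machine vertices: (52.16,55.65) → (71.62,85.54) → (94.73,18.53) → (33.28,98.17) → (71.21,8.39). Open path.

**Shape 2** — `<polyline>` open polyline, stroke `#ff0000` → engrave (S218, F4036). Machine vertices: (19.68,108.50) → (49.97,86.81) → (34.32,83.33) → (89.71,42.75). Open path.

**Shape 3** — `<path>` quadratic bezier, stroke `#ff0000` → engrave (S218, F4036). Control points (SVG): P0=(40.01,12.72), P1=(90.67,51.26), P2=(128.62,54.07); sampled at t=k/4. Machine vertices: (40.01,120.55) → (64.55,103.51) → (87.49,90.94) → (108.85,82.84) → (128.62,79.20). Open path.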